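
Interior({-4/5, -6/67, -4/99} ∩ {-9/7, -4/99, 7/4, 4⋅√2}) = ∅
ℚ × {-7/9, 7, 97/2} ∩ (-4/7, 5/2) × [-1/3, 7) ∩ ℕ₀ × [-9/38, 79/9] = ∅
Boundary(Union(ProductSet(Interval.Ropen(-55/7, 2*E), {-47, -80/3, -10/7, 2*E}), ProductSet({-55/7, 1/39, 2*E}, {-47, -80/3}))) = ProductSet(Interval(-55/7, 2*E), {-47, -80/3, -10/7, 2*E})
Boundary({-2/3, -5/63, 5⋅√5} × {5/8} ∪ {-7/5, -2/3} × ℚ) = ({-7/5, -2/3} × ℝ) ∪ ({-2/3, -5/63, 5⋅√5} × {5/8})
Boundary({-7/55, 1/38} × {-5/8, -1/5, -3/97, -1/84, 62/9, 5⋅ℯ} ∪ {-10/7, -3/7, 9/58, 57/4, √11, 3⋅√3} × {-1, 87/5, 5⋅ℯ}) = ({-7/55, 1/38} × {-5/8, -1/5, -3/97, -1/84, 62/9, 5⋅ℯ}) ∪ ({-10/7, -3/7, 9/58, 57/4, √11, 3⋅√3} × {-1, 87/5, 5⋅ℯ})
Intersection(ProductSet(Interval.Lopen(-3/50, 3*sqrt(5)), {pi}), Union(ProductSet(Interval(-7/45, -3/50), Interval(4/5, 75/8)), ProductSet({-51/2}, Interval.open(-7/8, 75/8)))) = EmptySet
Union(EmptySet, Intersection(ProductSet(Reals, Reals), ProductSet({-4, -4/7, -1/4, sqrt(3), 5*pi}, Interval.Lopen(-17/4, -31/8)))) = ProductSet({-4, -4/7, -1/4, sqrt(3), 5*pi}, Interval.Lopen(-17/4, -31/8))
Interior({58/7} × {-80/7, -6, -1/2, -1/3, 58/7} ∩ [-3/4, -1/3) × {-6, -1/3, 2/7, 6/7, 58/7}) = ∅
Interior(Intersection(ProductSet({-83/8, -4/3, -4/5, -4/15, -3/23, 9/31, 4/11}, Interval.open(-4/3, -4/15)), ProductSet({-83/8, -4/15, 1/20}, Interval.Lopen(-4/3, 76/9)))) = EmptySet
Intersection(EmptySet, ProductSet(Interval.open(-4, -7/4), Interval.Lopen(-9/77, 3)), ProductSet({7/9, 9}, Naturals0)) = EmptySet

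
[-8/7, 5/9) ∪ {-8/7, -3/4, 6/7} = [-8/7, 5/9) ∪ {6/7}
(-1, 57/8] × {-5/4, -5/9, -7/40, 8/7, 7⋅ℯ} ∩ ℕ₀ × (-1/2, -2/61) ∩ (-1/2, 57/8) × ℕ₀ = ∅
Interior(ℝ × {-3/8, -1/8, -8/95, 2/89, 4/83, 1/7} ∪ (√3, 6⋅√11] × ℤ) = ∅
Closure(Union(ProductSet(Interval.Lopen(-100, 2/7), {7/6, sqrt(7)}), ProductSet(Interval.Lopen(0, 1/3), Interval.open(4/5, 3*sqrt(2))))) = Union(ProductSet({0, 1/3}, Interval(4/5, 3*sqrt(2))), ProductSet(Interval(-100, 2/7), {7/6, sqrt(7)}), ProductSet(Interval(0, 1/3), {4/5, 3*sqrt(2)}), ProductSet(Interval.Lopen(0, 1/3), Interval.open(4/5, 3*sqrt(2))))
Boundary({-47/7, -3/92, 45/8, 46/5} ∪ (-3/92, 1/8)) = {-47/7, -3/92, 1/8, 45/8, 46/5}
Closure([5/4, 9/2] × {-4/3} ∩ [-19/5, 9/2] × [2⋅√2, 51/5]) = ∅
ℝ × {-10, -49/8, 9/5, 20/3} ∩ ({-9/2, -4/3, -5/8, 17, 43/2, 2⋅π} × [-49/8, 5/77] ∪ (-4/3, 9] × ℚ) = ((-4/3, 9] × {-10, -49/8, 9/5, 20/3}) ∪ ({-9/2, -4/3, -5/8, 17, 43/2, 2⋅π} × {-49/8})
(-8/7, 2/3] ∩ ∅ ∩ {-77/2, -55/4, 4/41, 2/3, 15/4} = ∅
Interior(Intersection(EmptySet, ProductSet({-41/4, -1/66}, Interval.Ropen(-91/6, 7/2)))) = EmptySet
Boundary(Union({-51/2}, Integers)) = Union({-51/2}, Integers)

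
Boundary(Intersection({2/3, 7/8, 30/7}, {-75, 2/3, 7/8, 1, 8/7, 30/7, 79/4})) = {2/3, 7/8, 30/7}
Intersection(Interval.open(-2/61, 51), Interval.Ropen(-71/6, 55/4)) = Interval.open(-2/61, 55/4)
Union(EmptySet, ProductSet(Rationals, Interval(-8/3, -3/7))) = ProductSet(Rationals, Interval(-8/3, -3/7))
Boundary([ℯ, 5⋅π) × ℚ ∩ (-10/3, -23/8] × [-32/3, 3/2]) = ∅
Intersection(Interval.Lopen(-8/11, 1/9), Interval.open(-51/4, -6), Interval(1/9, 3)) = EmptySet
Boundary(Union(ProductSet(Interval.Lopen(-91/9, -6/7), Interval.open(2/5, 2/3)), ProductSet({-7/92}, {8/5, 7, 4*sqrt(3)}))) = Union(ProductSet({-7/92}, {8/5, 7, 4*sqrt(3)}), ProductSet({-91/9, -6/7}, Interval(2/5, 2/3)), ProductSet(Interval(-91/9, -6/7), {2/5, 2/3}))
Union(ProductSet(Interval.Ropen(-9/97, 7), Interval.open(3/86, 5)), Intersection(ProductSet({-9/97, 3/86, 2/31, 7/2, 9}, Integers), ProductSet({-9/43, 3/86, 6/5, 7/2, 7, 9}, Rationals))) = Union(ProductSet({3/86, 7/2, 9}, Integers), ProductSet(Interval.Ropen(-9/97, 7), Interval.open(3/86, 5)))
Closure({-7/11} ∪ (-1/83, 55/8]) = {-7/11} ∪ [-1/83, 55/8]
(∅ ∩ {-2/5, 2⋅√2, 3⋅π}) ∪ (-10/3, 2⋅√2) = (-10/3, 2⋅√2)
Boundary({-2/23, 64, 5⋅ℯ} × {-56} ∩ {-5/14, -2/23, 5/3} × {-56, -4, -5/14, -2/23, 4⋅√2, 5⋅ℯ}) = {-2/23} × {-56}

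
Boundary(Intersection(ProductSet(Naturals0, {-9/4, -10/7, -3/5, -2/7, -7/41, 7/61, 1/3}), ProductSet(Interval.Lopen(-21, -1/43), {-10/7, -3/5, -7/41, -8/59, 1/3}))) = EmptySet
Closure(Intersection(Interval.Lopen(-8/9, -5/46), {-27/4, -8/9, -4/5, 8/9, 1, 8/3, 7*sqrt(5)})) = {-4/5}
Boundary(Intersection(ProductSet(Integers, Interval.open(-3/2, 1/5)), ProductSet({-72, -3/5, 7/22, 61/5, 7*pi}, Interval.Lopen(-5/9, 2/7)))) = ProductSet({-72}, Interval(-5/9, 1/5))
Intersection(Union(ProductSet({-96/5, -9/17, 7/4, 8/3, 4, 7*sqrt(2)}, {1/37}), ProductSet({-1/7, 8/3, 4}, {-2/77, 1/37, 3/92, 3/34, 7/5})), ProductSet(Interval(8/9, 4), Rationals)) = Union(ProductSet({8/3, 4}, {-2/77, 1/37, 3/92, 3/34, 7/5}), ProductSet({7/4, 8/3, 4}, {1/37}))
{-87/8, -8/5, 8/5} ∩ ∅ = ∅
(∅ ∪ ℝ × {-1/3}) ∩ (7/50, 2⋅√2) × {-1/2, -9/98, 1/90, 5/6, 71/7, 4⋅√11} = ∅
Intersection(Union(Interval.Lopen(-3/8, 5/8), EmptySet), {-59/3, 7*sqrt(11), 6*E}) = EmptySet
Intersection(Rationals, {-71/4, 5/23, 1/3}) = {-71/4, 5/23, 1/3}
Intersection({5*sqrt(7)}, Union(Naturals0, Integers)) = EmptySet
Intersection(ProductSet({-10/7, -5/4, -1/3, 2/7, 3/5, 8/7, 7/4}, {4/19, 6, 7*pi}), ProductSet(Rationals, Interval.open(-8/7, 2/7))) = ProductSet({-10/7, -5/4, -1/3, 2/7, 3/5, 8/7, 7/4}, {4/19})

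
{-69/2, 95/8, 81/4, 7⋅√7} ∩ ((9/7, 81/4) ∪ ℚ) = {-69/2, 95/8, 81/4, 7⋅√7}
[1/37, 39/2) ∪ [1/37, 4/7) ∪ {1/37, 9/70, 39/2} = [1/37, 39/2]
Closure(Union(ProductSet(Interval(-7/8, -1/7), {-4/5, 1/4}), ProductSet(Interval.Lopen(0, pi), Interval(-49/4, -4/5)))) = Union(ProductSet(Interval(-7/8, -1/7), {-4/5, 1/4}), ProductSet(Interval(0, pi), Interval(-49/4, -4/5)))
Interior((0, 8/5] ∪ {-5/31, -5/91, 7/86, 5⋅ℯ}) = (0, 8/5)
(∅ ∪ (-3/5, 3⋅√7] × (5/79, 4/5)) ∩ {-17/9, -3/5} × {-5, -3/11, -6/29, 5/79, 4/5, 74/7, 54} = ∅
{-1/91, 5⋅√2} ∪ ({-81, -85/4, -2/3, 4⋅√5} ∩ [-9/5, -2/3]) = {-2/3, -1/91, 5⋅√2}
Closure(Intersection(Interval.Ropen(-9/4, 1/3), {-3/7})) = {-3/7}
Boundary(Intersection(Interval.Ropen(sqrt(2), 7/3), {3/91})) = EmptySet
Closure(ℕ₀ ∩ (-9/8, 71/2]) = {0, 1, …, 35}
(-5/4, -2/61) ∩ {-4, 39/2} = ∅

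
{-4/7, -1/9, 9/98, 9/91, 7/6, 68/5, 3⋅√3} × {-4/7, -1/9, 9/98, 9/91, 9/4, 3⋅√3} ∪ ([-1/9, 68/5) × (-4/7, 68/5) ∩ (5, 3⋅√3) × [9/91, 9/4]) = ((5, 3⋅√3) × [9/91, 9/4]) ∪ ({-4/7, -1/9, 9/98, 9/91, 7/6, 68/5, 3⋅√3} × {-4/7, -1/9, 9/98, 9/91, 9/4, 3⋅√3})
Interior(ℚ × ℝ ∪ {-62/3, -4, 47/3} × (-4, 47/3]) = ∅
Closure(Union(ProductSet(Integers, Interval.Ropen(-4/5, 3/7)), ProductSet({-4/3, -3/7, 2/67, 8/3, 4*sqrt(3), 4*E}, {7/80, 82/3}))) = Union(ProductSet({-4/3, -3/7, 2/67, 8/3, 4*sqrt(3), 4*E}, {7/80, 82/3}), ProductSet(Integers, Interval(-4/5, 3/7)))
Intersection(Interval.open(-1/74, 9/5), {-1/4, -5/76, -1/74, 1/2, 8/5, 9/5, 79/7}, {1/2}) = {1/2}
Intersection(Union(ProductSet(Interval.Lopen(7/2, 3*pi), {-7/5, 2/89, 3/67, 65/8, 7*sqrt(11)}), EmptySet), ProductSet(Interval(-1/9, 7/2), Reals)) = EmptySet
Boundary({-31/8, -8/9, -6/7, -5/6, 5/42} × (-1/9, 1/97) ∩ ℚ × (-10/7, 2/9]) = {-31/8, -8/9, -6/7, -5/6, 5/42} × [-1/9, 1/97]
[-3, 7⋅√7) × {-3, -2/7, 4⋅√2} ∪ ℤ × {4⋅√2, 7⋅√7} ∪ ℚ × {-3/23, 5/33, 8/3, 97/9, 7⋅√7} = (ℚ × {-3/23, 5/33, 8/3, 97/9, 7⋅√7}) ∪ (ℤ × {4⋅√2, 7⋅√7}) ∪ ([-3, 7⋅√7) × {-3, -2/7, 4⋅√2})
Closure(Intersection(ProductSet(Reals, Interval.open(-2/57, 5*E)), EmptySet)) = EmptySet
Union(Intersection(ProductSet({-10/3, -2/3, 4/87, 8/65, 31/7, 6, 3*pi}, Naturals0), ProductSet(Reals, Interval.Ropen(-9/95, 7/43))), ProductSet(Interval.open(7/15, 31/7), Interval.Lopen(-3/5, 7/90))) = Union(ProductSet({-10/3, -2/3, 4/87, 8/65, 31/7, 6, 3*pi}, Range(0, 1, 1)), ProductSet(Interval.open(7/15, 31/7), Interval.Lopen(-3/5, 7/90)))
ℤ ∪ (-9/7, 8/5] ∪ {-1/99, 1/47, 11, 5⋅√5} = ℤ ∪ (-9/7, 8/5] ∪ {5⋅√5}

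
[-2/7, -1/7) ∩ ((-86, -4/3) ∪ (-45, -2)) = ∅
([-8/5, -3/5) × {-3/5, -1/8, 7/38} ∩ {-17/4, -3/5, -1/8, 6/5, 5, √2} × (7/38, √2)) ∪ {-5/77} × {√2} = {-5/77} × {√2}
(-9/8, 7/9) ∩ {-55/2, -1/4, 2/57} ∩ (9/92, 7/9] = ∅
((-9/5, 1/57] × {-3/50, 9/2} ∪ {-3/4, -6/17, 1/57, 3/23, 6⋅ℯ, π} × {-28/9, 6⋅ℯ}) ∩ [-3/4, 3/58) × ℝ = ([-3/4, 1/57] × {-3/50, 9/2}) ∪ ({-3/4, -6/17, 1/57} × {-28/9, 6⋅ℯ})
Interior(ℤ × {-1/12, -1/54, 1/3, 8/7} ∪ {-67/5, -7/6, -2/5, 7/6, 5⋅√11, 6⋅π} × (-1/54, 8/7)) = ∅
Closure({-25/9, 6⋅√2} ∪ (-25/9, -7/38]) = [-25/9, -7/38] ∪ {6⋅√2}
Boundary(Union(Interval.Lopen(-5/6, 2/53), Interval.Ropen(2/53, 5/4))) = {-5/6, 5/4}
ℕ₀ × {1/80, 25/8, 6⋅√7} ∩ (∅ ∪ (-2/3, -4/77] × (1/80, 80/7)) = ∅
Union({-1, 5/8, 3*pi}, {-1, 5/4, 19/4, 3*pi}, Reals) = Reals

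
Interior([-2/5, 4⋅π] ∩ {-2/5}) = ∅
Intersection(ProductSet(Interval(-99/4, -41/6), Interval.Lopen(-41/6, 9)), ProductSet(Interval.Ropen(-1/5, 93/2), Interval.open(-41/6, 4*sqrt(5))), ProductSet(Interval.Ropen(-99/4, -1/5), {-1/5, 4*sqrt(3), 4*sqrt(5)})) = EmptySet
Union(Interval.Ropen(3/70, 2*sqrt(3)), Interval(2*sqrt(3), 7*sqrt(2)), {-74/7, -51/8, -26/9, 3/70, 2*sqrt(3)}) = Union({-74/7, -51/8, -26/9}, Interval(3/70, 7*sqrt(2)))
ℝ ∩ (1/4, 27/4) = (1/4, 27/4)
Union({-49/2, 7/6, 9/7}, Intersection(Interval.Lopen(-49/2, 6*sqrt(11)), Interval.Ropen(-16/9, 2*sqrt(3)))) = Union({-49/2}, Interval.Ropen(-16/9, 2*sqrt(3)))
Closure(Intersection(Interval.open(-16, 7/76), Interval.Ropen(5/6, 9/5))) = EmptySet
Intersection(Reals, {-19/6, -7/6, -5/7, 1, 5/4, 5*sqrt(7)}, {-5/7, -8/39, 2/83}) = {-5/7}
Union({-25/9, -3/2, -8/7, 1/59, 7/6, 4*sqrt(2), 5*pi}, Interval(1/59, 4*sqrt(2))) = Union({-25/9, -3/2, -8/7, 5*pi}, Interval(1/59, 4*sqrt(2)))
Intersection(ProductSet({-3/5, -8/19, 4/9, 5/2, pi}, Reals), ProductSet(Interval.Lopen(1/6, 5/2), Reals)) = ProductSet({4/9, 5/2}, Reals)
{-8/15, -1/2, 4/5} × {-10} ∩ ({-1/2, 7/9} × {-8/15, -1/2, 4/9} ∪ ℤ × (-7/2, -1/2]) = ∅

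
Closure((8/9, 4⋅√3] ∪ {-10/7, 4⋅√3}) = {-10/7} ∪ [8/9, 4⋅√3]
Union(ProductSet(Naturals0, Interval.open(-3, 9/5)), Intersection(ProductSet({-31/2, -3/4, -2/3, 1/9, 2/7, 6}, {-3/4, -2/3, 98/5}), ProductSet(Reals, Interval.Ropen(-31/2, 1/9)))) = Union(ProductSet({-31/2, -3/4, -2/3, 1/9, 2/7, 6}, {-3/4, -2/3}), ProductSet(Naturals0, Interval.open(-3, 9/5)))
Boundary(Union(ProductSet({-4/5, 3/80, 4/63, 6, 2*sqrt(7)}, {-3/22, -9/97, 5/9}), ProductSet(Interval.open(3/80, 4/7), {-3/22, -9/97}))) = Union(ProductSet({-4/5, 3/80, 4/63, 6, 2*sqrt(7)}, {-3/22, -9/97, 5/9}), ProductSet(Interval(3/80, 4/7), {-3/22, -9/97}))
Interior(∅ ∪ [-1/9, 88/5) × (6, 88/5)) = (-1/9, 88/5) × (6, 88/5)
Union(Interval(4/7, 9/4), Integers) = Union(Integers, Interval(4/7, 9/4))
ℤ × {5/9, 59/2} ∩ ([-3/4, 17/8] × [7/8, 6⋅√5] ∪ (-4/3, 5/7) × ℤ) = ∅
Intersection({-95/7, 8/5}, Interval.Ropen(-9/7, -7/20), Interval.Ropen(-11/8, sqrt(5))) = EmptySet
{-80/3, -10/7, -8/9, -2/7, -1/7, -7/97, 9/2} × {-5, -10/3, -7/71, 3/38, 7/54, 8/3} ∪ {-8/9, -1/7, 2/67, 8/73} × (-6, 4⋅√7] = ({-8/9, -1/7, 2/67, 8/73} × (-6, 4⋅√7]) ∪ ({-80/3, -10/7, -8/9, -2/7, -1/7, -7/97, 9/2} × {-5, -10/3, -7/71, 3/38, 7/54, 8/3})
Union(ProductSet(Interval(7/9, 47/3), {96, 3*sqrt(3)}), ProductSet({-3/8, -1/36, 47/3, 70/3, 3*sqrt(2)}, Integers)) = Union(ProductSet({-3/8, -1/36, 47/3, 70/3, 3*sqrt(2)}, Integers), ProductSet(Interval(7/9, 47/3), {96, 3*sqrt(3)}))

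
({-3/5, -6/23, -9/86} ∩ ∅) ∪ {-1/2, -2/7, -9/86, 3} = {-1/2, -2/7, -9/86, 3}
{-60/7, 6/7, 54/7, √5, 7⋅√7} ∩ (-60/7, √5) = {6/7}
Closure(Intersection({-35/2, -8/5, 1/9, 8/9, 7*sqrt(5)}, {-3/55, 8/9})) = {8/9}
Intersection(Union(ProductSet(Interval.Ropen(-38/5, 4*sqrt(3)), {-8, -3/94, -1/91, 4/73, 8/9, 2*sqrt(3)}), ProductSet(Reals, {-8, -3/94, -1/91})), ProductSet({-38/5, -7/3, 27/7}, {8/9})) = ProductSet({-38/5, -7/3, 27/7}, {8/9})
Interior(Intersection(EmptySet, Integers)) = EmptySet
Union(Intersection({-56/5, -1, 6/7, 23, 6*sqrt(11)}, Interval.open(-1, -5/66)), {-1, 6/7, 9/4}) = {-1, 6/7, 9/4}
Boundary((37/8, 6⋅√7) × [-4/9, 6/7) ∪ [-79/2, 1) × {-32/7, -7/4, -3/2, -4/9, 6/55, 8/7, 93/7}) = ({37/8, 6⋅√7} × [-4/9, 6/7]) ∪ ([37/8, 6⋅√7] × {-4/9, 6/7}) ∪ ([-79/2, 1] × {-32/7, -7/4, -3/2, -4/9, 6/55, 8/7, 93/7})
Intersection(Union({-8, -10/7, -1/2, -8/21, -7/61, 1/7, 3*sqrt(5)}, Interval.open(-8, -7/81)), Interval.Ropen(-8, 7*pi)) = Union({1/7, 3*sqrt(5)}, Interval.Ropen(-8, -7/81))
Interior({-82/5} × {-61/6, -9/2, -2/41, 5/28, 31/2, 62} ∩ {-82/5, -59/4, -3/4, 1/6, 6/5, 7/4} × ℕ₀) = ∅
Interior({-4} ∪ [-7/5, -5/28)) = (-7/5, -5/28)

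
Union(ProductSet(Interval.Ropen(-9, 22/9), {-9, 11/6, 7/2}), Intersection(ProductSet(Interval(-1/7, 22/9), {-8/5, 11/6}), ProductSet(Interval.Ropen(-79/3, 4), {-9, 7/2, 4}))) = ProductSet(Interval.Ropen(-9, 22/9), {-9, 11/6, 7/2})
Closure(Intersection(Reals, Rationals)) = Reals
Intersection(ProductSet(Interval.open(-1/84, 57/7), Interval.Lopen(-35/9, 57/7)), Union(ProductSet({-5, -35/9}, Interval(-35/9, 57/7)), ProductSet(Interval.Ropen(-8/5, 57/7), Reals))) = ProductSet(Interval.open(-1/84, 57/7), Interval.Lopen(-35/9, 57/7))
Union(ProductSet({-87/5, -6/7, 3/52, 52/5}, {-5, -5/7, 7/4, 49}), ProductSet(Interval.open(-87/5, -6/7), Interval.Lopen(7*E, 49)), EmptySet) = Union(ProductSet({-87/5, -6/7, 3/52, 52/5}, {-5, -5/7, 7/4, 49}), ProductSet(Interval.open(-87/5, -6/7), Interval.Lopen(7*E, 49)))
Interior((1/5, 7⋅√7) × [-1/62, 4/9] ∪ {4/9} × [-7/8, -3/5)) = (1/5, 7⋅√7) × (-1/62, 4/9)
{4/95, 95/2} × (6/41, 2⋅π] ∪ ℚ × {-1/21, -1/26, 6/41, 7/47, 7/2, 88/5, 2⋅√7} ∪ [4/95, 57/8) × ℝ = ([4/95, 57/8) × ℝ) ∪ ({4/95, 95/2} × (6/41, 2⋅π]) ∪ (ℚ × {-1/21, -1/26, 6/41, 7/47, 7/2, 88/5, 2⋅√7})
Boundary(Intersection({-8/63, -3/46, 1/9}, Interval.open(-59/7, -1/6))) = EmptySet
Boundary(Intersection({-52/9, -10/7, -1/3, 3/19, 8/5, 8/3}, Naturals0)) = EmptySet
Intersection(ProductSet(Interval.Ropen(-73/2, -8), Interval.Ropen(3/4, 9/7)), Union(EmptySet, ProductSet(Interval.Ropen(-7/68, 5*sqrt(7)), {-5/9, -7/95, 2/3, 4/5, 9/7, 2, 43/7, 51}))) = EmptySet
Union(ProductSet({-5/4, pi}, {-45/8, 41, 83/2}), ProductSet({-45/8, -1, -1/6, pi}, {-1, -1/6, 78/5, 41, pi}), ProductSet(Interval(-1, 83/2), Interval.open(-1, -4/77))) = Union(ProductSet({-5/4, pi}, {-45/8, 41, 83/2}), ProductSet({-45/8, -1, -1/6, pi}, {-1, -1/6, 78/5, 41, pi}), ProductSet(Interval(-1, 83/2), Interval.open(-1, -4/77)))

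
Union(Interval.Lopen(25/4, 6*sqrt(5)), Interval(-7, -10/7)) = Union(Interval(-7, -10/7), Interval.Lopen(25/4, 6*sqrt(5)))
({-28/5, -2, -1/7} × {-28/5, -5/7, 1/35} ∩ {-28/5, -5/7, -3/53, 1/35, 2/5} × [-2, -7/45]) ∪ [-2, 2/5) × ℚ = ({-28/5} × {-5/7}) ∪ ([-2, 2/5) × ℚ)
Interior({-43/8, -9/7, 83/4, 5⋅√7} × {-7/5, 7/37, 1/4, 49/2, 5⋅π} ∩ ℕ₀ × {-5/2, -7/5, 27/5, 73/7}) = ∅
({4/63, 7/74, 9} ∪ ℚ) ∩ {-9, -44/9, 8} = {-9, -44/9, 8}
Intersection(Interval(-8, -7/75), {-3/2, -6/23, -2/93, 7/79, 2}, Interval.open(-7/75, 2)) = EmptySet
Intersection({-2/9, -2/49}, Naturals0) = EmptySet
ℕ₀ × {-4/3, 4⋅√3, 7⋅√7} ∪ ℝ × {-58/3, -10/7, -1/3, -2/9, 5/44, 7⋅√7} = (ℝ × {-58/3, -10/7, -1/3, -2/9, 5/44, 7⋅√7}) ∪ (ℕ₀ × {-4/3, 4⋅√3, 7⋅√7})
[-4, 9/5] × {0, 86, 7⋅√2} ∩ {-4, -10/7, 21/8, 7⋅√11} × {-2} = ∅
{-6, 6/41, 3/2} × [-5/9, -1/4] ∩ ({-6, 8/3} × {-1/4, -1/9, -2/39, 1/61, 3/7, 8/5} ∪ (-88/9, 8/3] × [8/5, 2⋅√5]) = {-6} × {-1/4}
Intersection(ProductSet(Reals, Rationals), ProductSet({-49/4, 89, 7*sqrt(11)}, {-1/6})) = ProductSet({-49/4, 89, 7*sqrt(11)}, {-1/6})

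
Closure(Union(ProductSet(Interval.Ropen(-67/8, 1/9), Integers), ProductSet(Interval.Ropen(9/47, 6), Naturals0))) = Union(ProductSet(Interval(-67/8, 1/9), Integers), ProductSet(Interval(9/47, 6), Naturals0))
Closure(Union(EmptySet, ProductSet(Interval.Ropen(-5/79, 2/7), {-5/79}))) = ProductSet(Interval(-5/79, 2/7), {-5/79})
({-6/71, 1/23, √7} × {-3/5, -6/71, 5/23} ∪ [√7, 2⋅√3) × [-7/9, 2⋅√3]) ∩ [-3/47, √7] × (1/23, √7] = ({1/23, √7} × {5/23}) ∪ ({√7} × (1/23, √7])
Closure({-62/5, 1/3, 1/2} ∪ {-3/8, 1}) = {-62/5, -3/8, 1/3, 1/2, 1}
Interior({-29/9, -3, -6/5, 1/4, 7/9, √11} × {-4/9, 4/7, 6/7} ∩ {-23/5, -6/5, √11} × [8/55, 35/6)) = ∅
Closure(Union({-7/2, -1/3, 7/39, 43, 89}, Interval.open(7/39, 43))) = Union({-7/2, -1/3, 89}, Interval(7/39, 43))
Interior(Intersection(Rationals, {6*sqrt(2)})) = EmptySet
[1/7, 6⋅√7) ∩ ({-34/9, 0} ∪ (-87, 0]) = ∅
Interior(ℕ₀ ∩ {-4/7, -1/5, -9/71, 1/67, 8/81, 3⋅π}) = ∅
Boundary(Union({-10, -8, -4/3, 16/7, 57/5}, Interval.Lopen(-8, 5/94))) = {-10, -8, 5/94, 16/7, 57/5}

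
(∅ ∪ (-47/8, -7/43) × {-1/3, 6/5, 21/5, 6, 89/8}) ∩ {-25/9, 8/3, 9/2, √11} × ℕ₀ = {-25/9} × {6}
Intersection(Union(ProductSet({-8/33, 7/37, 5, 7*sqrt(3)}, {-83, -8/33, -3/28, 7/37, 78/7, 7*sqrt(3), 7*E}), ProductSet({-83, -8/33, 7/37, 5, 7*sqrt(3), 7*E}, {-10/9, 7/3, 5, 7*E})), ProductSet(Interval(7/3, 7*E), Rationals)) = Union(ProductSet({5, 7*sqrt(3)}, {-83, -8/33, -3/28, 7/37, 78/7}), ProductSet({5, 7*sqrt(3), 7*E}, {-10/9, 7/3, 5}))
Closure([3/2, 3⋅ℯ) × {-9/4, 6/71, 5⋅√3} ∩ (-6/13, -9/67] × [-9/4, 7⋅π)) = ∅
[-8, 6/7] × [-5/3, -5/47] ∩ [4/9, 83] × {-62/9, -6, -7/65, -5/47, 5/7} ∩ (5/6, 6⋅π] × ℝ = (5/6, 6/7] × {-7/65, -5/47}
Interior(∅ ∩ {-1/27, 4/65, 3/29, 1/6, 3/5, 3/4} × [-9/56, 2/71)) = ∅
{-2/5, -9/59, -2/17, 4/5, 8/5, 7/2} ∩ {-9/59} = {-9/59}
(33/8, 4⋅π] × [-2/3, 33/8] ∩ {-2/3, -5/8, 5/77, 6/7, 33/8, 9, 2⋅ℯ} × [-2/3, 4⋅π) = {9, 2⋅ℯ} × [-2/3, 33/8]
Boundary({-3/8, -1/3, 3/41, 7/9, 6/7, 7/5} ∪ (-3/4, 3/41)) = {-3/4, 3/41, 7/9, 6/7, 7/5}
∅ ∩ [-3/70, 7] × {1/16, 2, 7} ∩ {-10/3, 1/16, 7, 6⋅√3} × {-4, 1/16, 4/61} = ∅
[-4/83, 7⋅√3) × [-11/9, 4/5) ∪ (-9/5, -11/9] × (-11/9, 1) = ((-9/5, -11/9] × (-11/9, 1)) ∪ ([-4/83, 7⋅√3) × [-11/9, 4/5))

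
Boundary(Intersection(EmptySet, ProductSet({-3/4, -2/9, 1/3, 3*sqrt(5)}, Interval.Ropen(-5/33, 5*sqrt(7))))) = EmptySet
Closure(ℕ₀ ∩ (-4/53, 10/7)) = {0, 1}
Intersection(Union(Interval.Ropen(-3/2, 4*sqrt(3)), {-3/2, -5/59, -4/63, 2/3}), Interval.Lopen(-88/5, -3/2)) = {-3/2}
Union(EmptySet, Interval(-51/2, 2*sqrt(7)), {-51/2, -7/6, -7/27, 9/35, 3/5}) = Interval(-51/2, 2*sqrt(7))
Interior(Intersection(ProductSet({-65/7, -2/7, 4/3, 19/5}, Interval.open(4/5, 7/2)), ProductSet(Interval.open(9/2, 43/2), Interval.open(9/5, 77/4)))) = EmptySet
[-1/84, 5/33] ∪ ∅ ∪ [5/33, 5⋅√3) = [-1/84, 5⋅√3)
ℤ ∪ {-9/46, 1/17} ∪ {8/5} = ℤ ∪ {-9/46, 1/17, 8/5}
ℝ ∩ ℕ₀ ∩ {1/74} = ∅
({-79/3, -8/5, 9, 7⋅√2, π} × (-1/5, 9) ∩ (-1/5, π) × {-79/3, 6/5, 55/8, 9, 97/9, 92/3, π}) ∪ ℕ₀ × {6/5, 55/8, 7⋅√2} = ℕ₀ × {6/5, 55/8, 7⋅√2}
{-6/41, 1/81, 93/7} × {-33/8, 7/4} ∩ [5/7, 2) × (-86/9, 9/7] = ∅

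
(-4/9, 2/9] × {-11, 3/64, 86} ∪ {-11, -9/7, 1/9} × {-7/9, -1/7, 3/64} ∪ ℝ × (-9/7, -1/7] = (ℝ × (-9/7, -1/7]) ∪ ({-11, -9/7, 1/9} × {-7/9, -1/7, 3/64}) ∪ ((-4/9, 2/9] × {-11, 3/64, 86})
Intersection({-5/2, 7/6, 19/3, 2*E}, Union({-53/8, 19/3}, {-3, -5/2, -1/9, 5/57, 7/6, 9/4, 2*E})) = {-5/2, 7/6, 19/3, 2*E}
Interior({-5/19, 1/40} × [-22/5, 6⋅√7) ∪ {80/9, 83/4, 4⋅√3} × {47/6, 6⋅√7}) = ∅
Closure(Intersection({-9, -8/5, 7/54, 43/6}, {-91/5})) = EmptySet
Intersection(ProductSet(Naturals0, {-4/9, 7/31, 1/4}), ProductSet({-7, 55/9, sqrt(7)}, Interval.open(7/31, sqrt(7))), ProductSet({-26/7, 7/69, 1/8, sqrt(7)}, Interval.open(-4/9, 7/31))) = EmptySet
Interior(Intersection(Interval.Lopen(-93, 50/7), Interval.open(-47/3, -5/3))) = Interval.open(-47/3, -5/3)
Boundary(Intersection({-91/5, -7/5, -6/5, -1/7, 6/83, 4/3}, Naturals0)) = EmptySet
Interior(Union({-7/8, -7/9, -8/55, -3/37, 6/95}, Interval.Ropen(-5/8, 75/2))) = Interval.open(-5/8, 75/2)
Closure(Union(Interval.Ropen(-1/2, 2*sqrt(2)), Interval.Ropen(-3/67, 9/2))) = Interval(-1/2, 9/2)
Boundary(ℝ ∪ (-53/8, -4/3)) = ∅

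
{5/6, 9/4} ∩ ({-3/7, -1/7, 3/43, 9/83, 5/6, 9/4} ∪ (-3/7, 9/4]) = {5/6, 9/4}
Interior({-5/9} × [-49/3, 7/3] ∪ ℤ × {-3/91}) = ∅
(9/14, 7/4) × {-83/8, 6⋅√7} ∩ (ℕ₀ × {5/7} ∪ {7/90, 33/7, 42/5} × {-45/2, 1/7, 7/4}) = ∅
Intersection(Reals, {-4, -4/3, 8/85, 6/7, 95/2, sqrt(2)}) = {-4, -4/3, 8/85, 6/7, 95/2, sqrt(2)}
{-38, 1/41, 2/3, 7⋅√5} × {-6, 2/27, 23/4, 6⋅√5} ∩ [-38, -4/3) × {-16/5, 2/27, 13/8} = {-38} × {2/27}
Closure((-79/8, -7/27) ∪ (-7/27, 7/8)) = [-79/8, 7/8]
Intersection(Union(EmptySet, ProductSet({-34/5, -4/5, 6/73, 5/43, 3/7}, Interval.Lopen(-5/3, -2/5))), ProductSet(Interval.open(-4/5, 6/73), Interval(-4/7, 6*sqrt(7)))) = EmptySet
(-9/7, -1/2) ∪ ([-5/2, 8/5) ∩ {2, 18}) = (-9/7, -1/2)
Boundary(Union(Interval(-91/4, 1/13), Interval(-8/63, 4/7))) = {-91/4, 4/7}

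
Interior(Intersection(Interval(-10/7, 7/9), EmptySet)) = EmptySet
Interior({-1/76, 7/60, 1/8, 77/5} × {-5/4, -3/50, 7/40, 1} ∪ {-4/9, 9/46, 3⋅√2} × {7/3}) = ∅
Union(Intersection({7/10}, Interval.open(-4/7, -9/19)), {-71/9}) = {-71/9}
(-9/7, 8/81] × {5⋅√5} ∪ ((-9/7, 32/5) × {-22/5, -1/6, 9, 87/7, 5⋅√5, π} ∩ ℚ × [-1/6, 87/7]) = ((-9/7, 8/81] × {5⋅√5}) ∪ ((ℚ ∩ (-9/7, 32/5)) × {-1/6, 9, 87/7, 5⋅√5, π})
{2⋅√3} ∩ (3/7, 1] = ∅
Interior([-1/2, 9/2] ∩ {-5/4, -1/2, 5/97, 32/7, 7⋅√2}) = ∅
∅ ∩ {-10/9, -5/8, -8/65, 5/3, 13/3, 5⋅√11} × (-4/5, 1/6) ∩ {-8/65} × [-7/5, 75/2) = ∅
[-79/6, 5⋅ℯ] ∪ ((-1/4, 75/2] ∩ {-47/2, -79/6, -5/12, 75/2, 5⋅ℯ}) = [-79/6, 5⋅ℯ] ∪ {75/2}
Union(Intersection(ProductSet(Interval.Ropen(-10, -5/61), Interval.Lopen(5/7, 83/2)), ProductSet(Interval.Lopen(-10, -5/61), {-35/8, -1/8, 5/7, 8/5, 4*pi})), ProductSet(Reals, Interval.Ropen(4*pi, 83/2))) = Union(ProductSet(Interval.open(-10, -5/61), {8/5, 4*pi}), ProductSet(Reals, Interval.Ropen(4*pi, 83/2)))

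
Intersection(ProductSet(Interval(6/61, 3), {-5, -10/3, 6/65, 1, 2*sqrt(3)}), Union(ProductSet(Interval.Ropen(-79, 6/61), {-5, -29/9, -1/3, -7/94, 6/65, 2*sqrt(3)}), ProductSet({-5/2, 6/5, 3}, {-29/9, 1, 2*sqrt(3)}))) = ProductSet({6/5, 3}, {1, 2*sqrt(3)})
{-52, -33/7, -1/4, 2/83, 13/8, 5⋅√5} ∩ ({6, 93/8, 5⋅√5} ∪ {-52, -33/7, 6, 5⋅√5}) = {-52, -33/7, 5⋅√5}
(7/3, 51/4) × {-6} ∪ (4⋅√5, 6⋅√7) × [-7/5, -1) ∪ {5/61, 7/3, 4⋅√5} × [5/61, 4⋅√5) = ((7/3, 51/4) × {-6}) ∪ ({5/61, 7/3, 4⋅√5} × [5/61, 4⋅√5)) ∪ ((4⋅√5, 6⋅√7) × [-7/5, -1))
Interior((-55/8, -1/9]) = (-55/8, -1/9)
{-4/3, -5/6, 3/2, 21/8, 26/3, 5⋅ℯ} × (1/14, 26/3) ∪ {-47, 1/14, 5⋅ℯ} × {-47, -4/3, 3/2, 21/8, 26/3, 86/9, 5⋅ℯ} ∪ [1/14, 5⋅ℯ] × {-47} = ([1/14, 5⋅ℯ] × {-47}) ∪ ({-4/3, -5/6, 3/2, 21/8, 26/3, 5⋅ℯ} × (1/14, 26/3)) ∪ ({-47, 1/14, 5⋅ℯ} × {-47, -4/3, 3/2, 21/8, 26/3, 86/9, 5⋅ℯ})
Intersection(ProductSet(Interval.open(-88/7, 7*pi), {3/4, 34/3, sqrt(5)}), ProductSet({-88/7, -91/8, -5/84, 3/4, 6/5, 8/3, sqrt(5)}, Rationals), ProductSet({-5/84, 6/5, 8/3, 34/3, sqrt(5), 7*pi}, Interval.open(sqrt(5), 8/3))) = EmptySet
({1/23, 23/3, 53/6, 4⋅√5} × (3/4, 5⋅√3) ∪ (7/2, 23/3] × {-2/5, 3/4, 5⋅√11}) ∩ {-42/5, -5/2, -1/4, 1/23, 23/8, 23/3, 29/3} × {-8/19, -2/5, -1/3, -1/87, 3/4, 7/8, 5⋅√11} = ({1/23, 23/3} × {7/8}) ∪ ({23/3} × {-2/5, 3/4, 5⋅√11})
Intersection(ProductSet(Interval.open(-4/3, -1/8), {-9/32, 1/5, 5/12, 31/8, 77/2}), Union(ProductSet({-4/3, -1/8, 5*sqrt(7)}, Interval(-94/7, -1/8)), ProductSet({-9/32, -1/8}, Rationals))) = ProductSet({-9/32}, {-9/32, 1/5, 5/12, 31/8, 77/2})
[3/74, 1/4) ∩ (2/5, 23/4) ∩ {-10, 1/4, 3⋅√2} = ∅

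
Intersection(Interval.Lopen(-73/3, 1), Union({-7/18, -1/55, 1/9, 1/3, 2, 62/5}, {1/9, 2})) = {-7/18, -1/55, 1/9, 1/3}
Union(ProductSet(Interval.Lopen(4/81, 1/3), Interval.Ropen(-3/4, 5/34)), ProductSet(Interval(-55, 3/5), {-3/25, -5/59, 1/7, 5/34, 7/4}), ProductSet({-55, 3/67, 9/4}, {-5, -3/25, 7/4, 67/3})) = Union(ProductSet({-55, 3/67, 9/4}, {-5, -3/25, 7/4, 67/3}), ProductSet(Interval(-55, 3/5), {-3/25, -5/59, 1/7, 5/34, 7/4}), ProductSet(Interval.Lopen(4/81, 1/3), Interval.Ropen(-3/4, 5/34)))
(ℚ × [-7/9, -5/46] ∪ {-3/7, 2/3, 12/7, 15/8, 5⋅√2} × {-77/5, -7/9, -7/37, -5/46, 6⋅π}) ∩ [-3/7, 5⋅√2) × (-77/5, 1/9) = (ℚ ∩ [-3/7, 5⋅√2)) × [-7/9, -5/46]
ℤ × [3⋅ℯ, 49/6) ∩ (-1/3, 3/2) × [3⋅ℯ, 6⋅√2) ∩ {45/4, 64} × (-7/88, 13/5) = ∅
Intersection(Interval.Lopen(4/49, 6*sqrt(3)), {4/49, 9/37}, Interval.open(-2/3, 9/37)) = EmptySet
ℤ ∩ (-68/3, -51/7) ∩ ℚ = {-22, -21, …, -8}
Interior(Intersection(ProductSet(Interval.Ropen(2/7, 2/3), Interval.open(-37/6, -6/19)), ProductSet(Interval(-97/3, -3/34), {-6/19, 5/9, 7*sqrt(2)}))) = EmptySet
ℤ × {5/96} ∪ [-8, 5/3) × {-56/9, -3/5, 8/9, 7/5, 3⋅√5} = (ℤ × {5/96}) ∪ ([-8, 5/3) × {-56/9, -3/5, 8/9, 7/5, 3⋅√5})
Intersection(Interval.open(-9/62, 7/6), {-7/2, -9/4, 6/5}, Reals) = EmptySet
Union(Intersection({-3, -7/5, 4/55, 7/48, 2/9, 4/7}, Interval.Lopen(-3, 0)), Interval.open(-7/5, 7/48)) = Interval.Ropen(-7/5, 7/48)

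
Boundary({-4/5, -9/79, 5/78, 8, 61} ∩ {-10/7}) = ∅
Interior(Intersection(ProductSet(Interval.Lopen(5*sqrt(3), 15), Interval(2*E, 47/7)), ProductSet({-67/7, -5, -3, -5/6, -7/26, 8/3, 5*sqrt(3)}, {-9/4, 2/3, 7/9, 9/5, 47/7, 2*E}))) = EmptySet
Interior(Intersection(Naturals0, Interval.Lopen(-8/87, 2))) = EmptySet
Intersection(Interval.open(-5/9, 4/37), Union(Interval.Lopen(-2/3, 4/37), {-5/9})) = Interval.open(-5/9, 4/37)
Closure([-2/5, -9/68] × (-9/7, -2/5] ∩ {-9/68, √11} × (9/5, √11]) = ∅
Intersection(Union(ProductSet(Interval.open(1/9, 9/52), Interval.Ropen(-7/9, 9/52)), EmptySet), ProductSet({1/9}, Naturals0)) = EmptySet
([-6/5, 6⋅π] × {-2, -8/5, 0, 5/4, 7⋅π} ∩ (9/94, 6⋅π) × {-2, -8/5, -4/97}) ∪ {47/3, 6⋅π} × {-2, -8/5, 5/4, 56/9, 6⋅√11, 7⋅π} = ((9/94, 6⋅π) × {-2, -8/5}) ∪ ({47/3, 6⋅π} × {-2, -8/5, 5/4, 56/9, 6⋅√11, 7⋅π})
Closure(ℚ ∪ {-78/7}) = ℝ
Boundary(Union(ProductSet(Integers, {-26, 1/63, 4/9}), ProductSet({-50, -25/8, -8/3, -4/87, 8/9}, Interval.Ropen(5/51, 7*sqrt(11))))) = Union(ProductSet({-50, -25/8, -8/3, -4/87, 8/9}, Interval(5/51, 7*sqrt(11))), ProductSet(Integers, {-26, 1/63, 4/9}))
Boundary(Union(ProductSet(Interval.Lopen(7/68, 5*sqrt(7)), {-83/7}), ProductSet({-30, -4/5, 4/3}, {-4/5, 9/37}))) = Union(ProductSet({-30, -4/5, 4/3}, {-4/5, 9/37}), ProductSet(Interval(7/68, 5*sqrt(7)), {-83/7}))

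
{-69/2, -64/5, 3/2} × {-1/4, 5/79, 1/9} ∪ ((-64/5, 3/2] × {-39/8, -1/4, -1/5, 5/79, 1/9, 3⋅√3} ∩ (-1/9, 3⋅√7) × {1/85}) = {-69/2, -64/5, 3/2} × {-1/4, 5/79, 1/9}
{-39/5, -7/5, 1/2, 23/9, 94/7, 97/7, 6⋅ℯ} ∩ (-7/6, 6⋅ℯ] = {1/2, 23/9, 94/7, 97/7, 6⋅ℯ}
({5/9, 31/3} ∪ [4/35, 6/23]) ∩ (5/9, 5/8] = ∅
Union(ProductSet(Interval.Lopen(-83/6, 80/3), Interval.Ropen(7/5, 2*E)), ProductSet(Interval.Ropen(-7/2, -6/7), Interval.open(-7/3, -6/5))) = Union(ProductSet(Interval.Lopen(-83/6, 80/3), Interval.Ropen(7/5, 2*E)), ProductSet(Interval.Ropen(-7/2, -6/7), Interval.open(-7/3, -6/5)))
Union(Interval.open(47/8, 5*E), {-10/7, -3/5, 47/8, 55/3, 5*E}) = Union({-10/7, -3/5, 55/3}, Interval(47/8, 5*E))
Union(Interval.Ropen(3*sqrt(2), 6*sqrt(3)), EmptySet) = Interval.Ropen(3*sqrt(2), 6*sqrt(3))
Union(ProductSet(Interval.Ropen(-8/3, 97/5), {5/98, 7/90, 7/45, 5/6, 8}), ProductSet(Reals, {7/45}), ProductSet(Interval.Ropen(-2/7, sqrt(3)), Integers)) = Union(ProductSet(Interval.Ropen(-8/3, 97/5), {5/98, 7/90, 7/45, 5/6, 8}), ProductSet(Interval.Ropen(-2/7, sqrt(3)), Integers), ProductSet(Reals, {7/45}))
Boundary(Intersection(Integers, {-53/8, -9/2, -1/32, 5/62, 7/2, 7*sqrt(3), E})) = EmptySet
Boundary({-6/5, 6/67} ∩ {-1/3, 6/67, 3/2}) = {6/67}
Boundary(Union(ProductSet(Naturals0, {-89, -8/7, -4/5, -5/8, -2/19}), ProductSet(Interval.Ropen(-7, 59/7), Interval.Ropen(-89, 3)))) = Union(ProductSet(Complement(Naturals0, Interval.open(-7, 59/7)), {-89, -8/7, -4/5, -5/8, -2/19}), ProductSet({-7, 59/7}, Interval(-89, 3)), ProductSet(Interval(-7, 59/7), {-89, 3}), ProductSet(Naturals0, {-89}))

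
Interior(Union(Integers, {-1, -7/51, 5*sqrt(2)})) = EmptySet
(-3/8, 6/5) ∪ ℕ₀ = (-3/8, 6/5) ∪ ℕ₀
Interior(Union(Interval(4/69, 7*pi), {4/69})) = Interval.open(4/69, 7*pi)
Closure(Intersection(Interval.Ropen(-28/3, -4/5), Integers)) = Range(-9, 0, 1)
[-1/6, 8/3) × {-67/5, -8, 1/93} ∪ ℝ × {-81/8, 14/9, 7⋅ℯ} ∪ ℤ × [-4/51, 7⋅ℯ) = (ℝ × {-81/8, 14/9, 7⋅ℯ}) ∪ (ℤ × [-4/51, 7⋅ℯ)) ∪ ([-1/6, 8/3) × {-67/5, -8, 1/93})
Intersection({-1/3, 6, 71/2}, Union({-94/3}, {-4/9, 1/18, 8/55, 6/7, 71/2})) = {71/2}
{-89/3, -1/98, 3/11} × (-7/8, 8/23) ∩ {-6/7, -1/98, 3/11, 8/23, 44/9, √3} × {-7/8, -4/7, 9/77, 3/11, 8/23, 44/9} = {-1/98, 3/11} × {-4/7, 9/77, 3/11}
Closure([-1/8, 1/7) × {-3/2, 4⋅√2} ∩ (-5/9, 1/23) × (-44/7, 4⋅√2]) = [-1/8, 1/23] × {-3/2, 4⋅√2}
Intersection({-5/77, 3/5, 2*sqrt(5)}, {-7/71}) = EmptySet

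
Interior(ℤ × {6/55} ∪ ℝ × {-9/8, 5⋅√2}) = ∅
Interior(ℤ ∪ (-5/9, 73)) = (ℤ \ ({-5/9} ∪ (ℤ \ (-5/9, 73)))) ∪ ({0, 1, …, 73} \ ℤ \ (-5/9, 73)) ∪ ((-5/9, 73] \ ℤ \ (-5/9, 73)) ∪ ({0, 1, …, 73} \ ({-5/9} ∪ (ℤ \ (-5/9, 73))))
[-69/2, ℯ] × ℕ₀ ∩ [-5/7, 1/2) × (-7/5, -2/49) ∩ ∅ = ∅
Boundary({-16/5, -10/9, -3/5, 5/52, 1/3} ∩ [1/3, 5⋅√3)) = {1/3}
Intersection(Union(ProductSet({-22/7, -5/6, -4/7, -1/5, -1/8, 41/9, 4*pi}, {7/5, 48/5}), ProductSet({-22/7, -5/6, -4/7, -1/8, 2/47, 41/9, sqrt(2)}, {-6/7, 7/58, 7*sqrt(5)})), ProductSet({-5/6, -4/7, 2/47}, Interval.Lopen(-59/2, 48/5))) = Union(ProductSet({-5/6, -4/7}, {7/5, 48/5}), ProductSet({-5/6, -4/7, 2/47}, {-6/7, 7/58}))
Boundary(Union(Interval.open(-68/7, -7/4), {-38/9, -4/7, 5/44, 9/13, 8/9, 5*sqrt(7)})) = {-68/7, -7/4, -4/7, 5/44, 9/13, 8/9, 5*sqrt(7)}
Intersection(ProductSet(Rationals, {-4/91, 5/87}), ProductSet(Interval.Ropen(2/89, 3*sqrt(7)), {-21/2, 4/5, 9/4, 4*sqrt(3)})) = EmptySet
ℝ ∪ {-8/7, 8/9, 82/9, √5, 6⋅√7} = ℝ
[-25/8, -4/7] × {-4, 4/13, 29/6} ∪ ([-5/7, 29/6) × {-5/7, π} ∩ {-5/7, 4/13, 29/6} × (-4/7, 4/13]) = [-25/8, -4/7] × {-4, 4/13, 29/6}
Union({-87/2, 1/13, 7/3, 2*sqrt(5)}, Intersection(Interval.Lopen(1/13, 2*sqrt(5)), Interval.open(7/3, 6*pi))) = Union({-87/2, 1/13}, Interval(7/3, 2*sqrt(5)))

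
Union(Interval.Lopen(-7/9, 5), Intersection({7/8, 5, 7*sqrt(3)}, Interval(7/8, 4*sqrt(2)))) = Interval.Lopen(-7/9, 5)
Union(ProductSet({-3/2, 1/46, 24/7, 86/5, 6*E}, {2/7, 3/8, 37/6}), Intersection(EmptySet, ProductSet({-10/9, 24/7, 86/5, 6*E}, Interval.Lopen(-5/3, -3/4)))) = ProductSet({-3/2, 1/46, 24/7, 86/5, 6*E}, {2/7, 3/8, 37/6})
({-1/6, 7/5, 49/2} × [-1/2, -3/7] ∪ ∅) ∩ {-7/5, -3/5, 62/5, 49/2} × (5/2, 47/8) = ∅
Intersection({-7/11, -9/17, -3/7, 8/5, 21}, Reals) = {-7/11, -9/17, -3/7, 8/5, 21}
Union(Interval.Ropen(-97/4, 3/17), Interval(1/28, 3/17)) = Interval(-97/4, 3/17)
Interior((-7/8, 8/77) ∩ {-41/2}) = ∅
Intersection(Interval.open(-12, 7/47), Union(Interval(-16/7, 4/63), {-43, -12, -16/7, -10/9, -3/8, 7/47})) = Interval(-16/7, 4/63)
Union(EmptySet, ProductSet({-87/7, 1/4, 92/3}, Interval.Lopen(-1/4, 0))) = ProductSet({-87/7, 1/4, 92/3}, Interval.Lopen(-1/4, 0))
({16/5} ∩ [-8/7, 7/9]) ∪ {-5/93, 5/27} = {-5/93, 5/27}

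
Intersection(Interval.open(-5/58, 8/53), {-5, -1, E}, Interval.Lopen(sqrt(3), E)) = EmptySet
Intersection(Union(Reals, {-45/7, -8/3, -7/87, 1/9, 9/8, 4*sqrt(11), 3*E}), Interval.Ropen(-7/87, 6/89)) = Interval.Ropen(-7/87, 6/89)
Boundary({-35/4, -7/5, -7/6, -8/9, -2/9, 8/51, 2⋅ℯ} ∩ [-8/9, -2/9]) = {-8/9, -2/9}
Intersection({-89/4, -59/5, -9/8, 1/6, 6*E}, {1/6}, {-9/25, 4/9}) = EmptySet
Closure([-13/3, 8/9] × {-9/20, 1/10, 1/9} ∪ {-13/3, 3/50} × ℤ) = ({-13/3, 3/50} × ℤ) ∪ ([-13/3, 8/9] × {-9/20, 1/10, 1/9})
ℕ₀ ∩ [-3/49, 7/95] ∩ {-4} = ∅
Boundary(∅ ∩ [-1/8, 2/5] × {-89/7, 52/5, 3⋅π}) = ∅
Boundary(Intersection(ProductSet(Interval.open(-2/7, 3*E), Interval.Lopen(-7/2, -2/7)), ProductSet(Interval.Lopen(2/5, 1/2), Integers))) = ProductSet(Interval(2/5, 1/2), Range(-3, 0, 1))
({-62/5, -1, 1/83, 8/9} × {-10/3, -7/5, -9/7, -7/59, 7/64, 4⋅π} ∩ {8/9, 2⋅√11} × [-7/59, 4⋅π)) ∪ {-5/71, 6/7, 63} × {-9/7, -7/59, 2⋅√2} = ({8/9} × {-7/59, 7/64}) ∪ ({-5/71, 6/7, 63} × {-9/7, -7/59, 2⋅√2})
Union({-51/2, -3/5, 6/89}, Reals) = Reals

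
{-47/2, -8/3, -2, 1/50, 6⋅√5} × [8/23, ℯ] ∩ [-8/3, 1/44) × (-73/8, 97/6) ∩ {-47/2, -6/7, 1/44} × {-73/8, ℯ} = ∅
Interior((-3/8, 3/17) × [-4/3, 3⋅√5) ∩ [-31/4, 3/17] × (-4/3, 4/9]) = (-3/8, 3/17) × (-4/3, 4/9)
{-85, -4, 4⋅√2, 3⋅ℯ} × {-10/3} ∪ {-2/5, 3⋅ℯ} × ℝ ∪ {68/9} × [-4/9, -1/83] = ({-2/5, 3⋅ℯ} × ℝ) ∪ ({68/9} × [-4/9, -1/83]) ∪ ({-85, -4, 4⋅√2, 3⋅ℯ} × {-10/3})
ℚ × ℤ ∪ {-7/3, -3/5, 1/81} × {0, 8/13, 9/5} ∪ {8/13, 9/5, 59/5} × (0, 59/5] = (ℚ × ℤ) ∪ ({-7/3, -3/5, 1/81} × {0, 8/13, 9/5}) ∪ ({8/13, 9/5, 59/5} × (0, 59/5])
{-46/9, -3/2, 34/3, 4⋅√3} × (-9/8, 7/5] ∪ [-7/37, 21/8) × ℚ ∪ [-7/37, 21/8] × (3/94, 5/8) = ([-7/37, 21/8) × ℚ) ∪ ([-7/37, 21/8] × (3/94, 5/8)) ∪ ({-46/9, -3/2, 34/3, 4⋅√3} × (-9/8, 7/5])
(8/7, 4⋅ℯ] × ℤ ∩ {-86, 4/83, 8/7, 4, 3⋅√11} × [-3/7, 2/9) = {4, 3⋅√11} × {0}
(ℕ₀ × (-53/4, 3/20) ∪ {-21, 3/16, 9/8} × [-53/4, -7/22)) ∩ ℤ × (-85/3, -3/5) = (ℕ₀ × (-53/4, -3/5)) ∪ ({-21} × [-53/4, -3/5))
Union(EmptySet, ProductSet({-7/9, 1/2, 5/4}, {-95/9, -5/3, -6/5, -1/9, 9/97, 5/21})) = ProductSet({-7/9, 1/2, 5/4}, {-95/9, -5/3, -6/5, -1/9, 9/97, 5/21})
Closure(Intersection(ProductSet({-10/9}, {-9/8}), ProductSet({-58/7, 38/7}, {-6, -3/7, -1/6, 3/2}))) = EmptySet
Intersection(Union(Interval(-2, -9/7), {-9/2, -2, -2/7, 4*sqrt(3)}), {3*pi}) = EmptySet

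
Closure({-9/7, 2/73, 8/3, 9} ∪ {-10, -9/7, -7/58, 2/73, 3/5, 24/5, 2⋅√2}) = {-10, -9/7, -7/58, 2/73, 3/5, 8/3, 24/5, 9, 2⋅√2}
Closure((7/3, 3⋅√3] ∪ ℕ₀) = ℕ₀ ∪ [7/3, 3⋅√3] ∪ (ℕ₀ \ (7/3, 3⋅√3))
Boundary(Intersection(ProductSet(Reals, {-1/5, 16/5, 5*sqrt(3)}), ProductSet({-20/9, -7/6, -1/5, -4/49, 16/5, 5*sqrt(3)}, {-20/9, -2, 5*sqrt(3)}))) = ProductSet({-20/9, -7/6, -1/5, -4/49, 16/5, 5*sqrt(3)}, {5*sqrt(3)})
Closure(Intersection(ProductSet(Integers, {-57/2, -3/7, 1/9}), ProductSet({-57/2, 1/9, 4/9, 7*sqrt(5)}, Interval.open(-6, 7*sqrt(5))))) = EmptySet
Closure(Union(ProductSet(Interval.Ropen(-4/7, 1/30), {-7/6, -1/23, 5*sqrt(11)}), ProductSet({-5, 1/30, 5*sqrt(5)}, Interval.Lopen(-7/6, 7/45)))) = Union(ProductSet({-5, 1/30, 5*sqrt(5)}, Interval(-7/6, 7/45)), ProductSet(Interval(-4/7, 1/30), {-7/6, -1/23, 5*sqrt(11)}))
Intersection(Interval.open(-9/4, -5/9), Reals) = Interval.open(-9/4, -5/9)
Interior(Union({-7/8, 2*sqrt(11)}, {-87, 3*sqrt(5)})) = EmptySet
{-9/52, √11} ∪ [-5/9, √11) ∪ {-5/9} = [-5/9, √11]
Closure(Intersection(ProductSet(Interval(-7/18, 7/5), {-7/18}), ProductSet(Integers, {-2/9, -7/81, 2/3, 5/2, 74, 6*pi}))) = EmptySet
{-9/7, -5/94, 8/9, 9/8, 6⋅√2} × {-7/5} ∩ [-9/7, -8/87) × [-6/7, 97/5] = ∅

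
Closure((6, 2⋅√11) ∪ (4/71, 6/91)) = [4/71, 6/91] ∪ [6, 2⋅√11]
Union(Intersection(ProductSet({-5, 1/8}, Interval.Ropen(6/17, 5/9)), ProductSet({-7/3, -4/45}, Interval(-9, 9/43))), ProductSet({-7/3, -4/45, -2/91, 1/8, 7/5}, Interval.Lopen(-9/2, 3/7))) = ProductSet({-7/3, -4/45, -2/91, 1/8, 7/5}, Interval.Lopen(-9/2, 3/7))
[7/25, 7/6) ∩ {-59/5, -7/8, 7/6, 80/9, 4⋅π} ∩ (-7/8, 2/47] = ∅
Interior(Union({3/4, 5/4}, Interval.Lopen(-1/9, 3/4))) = Interval.open(-1/9, 3/4)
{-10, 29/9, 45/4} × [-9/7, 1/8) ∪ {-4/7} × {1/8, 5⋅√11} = ({-4/7} × {1/8, 5⋅√11}) ∪ ({-10, 29/9, 45/4} × [-9/7, 1/8))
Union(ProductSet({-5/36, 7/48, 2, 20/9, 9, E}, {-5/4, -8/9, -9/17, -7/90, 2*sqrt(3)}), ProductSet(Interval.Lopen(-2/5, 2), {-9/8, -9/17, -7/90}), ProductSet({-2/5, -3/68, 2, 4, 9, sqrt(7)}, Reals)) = Union(ProductSet({-2/5, -3/68, 2, 4, 9, sqrt(7)}, Reals), ProductSet({-5/36, 7/48, 2, 20/9, 9, E}, {-5/4, -8/9, -9/17, -7/90, 2*sqrt(3)}), ProductSet(Interval.Lopen(-2/5, 2), {-9/8, -9/17, -7/90}))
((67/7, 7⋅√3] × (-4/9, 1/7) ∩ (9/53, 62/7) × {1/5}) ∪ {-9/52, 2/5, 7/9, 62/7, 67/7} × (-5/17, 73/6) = {-9/52, 2/5, 7/9, 62/7, 67/7} × (-5/17, 73/6)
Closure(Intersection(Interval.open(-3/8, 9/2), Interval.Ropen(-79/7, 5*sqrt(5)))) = Interval(-3/8, 9/2)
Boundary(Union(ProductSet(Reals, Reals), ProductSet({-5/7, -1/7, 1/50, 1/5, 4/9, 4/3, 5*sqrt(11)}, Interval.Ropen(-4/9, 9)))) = EmptySet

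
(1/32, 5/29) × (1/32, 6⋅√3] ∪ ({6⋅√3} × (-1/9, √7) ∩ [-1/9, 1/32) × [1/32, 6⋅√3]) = (1/32, 5/29) × (1/32, 6⋅√3]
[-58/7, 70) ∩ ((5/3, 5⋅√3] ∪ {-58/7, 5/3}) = {-58/7} ∪ [5/3, 5⋅√3]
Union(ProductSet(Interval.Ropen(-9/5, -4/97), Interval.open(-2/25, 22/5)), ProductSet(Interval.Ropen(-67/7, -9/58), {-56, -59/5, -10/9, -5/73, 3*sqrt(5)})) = Union(ProductSet(Interval.Ropen(-67/7, -9/58), {-56, -59/5, -10/9, -5/73, 3*sqrt(5)}), ProductSet(Interval.Ropen(-9/5, -4/97), Interval.open(-2/25, 22/5)))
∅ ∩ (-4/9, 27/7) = ∅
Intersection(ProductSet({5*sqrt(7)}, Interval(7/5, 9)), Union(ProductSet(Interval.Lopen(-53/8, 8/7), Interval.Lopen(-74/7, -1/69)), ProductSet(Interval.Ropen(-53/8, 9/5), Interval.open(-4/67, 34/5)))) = EmptySet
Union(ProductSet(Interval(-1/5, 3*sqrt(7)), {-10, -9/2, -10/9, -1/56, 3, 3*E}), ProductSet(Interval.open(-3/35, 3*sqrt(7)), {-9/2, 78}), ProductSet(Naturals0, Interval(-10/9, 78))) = Union(ProductSet(Interval(-1/5, 3*sqrt(7)), {-10, -9/2, -10/9, -1/56, 3, 3*E}), ProductSet(Interval.open(-3/35, 3*sqrt(7)), {-9/2, 78}), ProductSet(Naturals0, Interval(-10/9, 78)))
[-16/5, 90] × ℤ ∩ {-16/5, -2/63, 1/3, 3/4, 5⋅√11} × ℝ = {-16/5, -2/63, 1/3, 3/4, 5⋅√11} × ℤ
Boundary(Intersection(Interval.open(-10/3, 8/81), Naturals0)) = Range(0, 1, 1)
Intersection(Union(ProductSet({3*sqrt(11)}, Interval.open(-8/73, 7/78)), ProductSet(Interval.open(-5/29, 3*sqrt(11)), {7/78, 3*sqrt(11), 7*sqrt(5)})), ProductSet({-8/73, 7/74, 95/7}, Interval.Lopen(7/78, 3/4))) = EmptySet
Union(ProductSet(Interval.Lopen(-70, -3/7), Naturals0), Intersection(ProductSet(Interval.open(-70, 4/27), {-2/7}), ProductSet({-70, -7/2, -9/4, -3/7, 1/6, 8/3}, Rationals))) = Union(ProductSet({-7/2, -9/4, -3/7}, {-2/7}), ProductSet(Interval.Lopen(-70, -3/7), Naturals0))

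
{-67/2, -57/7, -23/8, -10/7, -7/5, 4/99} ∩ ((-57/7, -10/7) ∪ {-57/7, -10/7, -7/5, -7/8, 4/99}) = {-57/7, -23/8, -10/7, -7/5, 4/99}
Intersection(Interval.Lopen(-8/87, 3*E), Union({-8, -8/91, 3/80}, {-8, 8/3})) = {-8/91, 3/80, 8/3}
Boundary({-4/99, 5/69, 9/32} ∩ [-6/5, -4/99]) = {-4/99}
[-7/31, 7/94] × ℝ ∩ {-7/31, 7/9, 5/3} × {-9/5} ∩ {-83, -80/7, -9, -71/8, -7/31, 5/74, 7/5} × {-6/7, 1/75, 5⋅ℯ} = ∅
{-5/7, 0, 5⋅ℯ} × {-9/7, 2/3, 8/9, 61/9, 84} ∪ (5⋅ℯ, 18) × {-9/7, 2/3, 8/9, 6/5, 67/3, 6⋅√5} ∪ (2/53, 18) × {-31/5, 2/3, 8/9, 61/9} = ((2/53, 18) × {-31/5, 2/3, 8/9, 61/9}) ∪ ({-5/7, 0, 5⋅ℯ} × {-9/7, 2/3, 8/9, 61/9, 84}) ∪ ((5⋅ℯ, 18) × {-9/7, 2/3, 8/9, 6/5, 67/3, 6⋅√5})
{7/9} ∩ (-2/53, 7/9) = ∅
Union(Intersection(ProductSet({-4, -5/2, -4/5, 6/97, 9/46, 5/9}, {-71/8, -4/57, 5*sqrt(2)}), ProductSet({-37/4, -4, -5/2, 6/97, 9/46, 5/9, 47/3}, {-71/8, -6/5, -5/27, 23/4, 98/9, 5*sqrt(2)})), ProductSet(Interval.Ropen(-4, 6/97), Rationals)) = Union(ProductSet({-4, -5/2, 6/97, 9/46, 5/9}, {-71/8, 5*sqrt(2)}), ProductSet(Interval.Ropen(-4, 6/97), Rationals))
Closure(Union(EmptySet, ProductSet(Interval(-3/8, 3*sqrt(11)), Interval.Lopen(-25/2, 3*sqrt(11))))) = ProductSet(Interval(-3/8, 3*sqrt(11)), Interval(-25/2, 3*sqrt(11)))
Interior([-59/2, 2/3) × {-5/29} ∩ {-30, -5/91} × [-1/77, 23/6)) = ∅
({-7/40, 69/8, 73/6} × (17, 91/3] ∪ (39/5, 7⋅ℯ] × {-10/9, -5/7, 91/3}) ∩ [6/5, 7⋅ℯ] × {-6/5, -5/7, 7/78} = (39/5, 7⋅ℯ] × {-5/7}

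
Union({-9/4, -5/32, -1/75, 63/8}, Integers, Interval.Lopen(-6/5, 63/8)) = Union({-9/4}, Integers, Interval.Lopen(-6/5, 63/8))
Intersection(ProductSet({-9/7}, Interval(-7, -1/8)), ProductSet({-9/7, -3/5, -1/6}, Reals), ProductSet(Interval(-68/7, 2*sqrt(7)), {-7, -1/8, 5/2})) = ProductSet({-9/7}, {-7, -1/8})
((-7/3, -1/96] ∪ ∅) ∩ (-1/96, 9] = ∅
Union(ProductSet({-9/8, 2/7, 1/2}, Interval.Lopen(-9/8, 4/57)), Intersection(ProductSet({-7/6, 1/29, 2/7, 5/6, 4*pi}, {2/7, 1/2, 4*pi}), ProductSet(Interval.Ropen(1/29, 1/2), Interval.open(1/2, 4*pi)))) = ProductSet({-9/8, 2/7, 1/2}, Interval.Lopen(-9/8, 4/57))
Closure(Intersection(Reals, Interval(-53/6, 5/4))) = Interval(-53/6, 5/4)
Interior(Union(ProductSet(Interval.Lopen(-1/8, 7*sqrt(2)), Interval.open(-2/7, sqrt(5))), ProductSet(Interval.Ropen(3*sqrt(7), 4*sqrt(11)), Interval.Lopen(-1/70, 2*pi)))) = Union(ProductSet(Interval.open(-1/8, 4*sqrt(11)), Interval.open(-1/70, sqrt(5))), ProductSet(Interval.open(-1/8, 7*sqrt(2)), Interval.open(-2/7, sqrt(5))), ProductSet(Interval.open(3*sqrt(7), 4*sqrt(11)), Interval.open(-1/70, 2*pi)))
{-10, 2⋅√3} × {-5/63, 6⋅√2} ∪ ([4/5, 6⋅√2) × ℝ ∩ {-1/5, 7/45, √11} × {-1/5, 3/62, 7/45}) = ({√11} × {-1/5, 3/62, 7/45}) ∪ ({-10, 2⋅√3} × {-5/63, 6⋅√2})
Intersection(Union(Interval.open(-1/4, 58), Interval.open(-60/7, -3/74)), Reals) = Interval.open(-60/7, 58)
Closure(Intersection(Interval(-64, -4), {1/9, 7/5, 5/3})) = EmptySet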